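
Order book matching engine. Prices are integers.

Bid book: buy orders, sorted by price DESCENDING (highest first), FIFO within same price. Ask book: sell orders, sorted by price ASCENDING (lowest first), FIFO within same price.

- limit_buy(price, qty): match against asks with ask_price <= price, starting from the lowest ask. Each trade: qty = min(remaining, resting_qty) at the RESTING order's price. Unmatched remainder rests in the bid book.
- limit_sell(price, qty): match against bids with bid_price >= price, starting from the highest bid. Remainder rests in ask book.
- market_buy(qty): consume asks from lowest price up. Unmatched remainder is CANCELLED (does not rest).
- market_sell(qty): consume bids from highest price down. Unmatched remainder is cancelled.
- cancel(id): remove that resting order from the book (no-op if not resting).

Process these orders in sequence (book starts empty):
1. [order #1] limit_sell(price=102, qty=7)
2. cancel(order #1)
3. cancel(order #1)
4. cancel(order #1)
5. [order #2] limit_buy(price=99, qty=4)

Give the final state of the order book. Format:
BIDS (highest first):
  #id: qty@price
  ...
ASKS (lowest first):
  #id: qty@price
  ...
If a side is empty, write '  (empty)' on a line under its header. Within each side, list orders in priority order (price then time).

Answer: BIDS (highest first):
  #2: 4@99
ASKS (lowest first):
  (empty)

Derivation:
After op 1 [order #1] limit_sell(price=102, qty=7): fills=none; bids=[-] asks=[#1:7@102]
After op 2 cancel(order #1): fills=none; bids=[-] asks=[-]
After op 3 cancel(order #1): fills=none; bids=[-] asks=[-]
After op 4 cancel(order #1): fills=none; bids=[-] asks=[-]
After op 5 [order #2] limit_buy(price=99, qty=4): fills=none; bids=[#2:4@99] asks=[-]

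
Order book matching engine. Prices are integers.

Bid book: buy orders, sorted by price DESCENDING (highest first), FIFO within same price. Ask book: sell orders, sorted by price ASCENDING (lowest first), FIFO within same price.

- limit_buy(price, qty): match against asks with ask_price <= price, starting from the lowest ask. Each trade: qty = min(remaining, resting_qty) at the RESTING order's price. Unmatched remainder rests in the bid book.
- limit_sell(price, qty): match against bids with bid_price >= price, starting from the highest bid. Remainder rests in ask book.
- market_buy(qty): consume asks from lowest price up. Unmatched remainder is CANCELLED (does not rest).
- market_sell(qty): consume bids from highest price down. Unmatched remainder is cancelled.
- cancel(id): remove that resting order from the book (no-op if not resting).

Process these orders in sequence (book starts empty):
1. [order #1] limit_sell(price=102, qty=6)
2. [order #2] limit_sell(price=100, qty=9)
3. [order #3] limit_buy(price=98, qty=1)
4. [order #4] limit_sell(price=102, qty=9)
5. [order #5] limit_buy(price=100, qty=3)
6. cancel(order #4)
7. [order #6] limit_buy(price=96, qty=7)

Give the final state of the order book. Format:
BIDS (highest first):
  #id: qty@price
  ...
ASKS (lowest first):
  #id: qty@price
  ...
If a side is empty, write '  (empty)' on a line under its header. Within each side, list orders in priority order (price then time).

Answer: BIDS (highest first):
  #3: 1@98
  #6: 7@96
ASKS (lowest first):
  #2: 6@100
  #1: 6@102

Derivation:
After op 1 [order #1] limit_sell(price=102, qty=6): fills=none; bids=[-] asks=[#1:6@102]
After op 2 [order #2] limit_sell(price=100, qty=9): fills=none; bids=[-] asks=[#2:9@100 #1:6@102]
After op 3 [order #3] limit_buy(price=98, qty=1): fills=none; bids=[#3:1@98] asks=[#2:9@100 #1:6@102]
After op 4 [order #4] limit_sell(price=102, qty=9): fills=none; bids=[#3:1@98] asks=[#2:9@100 #1:6@102 #4:9@102]
After op 5 [order #5] limit_buy(price=100, qty=3): fills=#5x#2:3@100; bids=[#3:1@98] asks=[#2:6@100 #1:6@102 #4:9@102]
After op 6 cancel(order #4): fills=none; bids=[#3:1@98] asks=[#2:6@100 #1:6@102]
After op 7 [order #6] limit_buy(price=96, qty=7): fills=none; bids=[#3:1@98 #6:7@96] asks=[#2:6@100 #1:6@102]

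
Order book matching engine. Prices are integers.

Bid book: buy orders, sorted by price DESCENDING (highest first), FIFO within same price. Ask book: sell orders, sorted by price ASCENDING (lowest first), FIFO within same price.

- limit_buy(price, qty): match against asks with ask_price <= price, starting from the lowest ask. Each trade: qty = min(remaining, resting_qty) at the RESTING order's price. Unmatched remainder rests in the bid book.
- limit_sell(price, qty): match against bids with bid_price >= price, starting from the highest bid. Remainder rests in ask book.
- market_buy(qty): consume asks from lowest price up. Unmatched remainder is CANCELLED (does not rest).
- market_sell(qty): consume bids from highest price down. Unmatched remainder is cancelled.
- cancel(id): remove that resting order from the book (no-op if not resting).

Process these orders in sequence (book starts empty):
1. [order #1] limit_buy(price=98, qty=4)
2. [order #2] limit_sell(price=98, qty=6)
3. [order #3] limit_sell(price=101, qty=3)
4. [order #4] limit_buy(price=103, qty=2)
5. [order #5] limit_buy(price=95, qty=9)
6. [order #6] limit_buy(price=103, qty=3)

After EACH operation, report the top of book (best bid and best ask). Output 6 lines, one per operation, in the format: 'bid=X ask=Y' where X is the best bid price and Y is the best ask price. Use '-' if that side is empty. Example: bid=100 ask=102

Answer: bid=98 ask=-
bid=- ask=98
bid=- ask=98
bid=- ask=101
bid=95 ask=101
bid=95 ask=-

Derivation:
After op 1 [order #1] limit_buy(price=98, qty=4): fills=none; bids=[#1:4@98] asks=[-]
After op 2 [order #2] limit_sell(price=98, qty=6): fills=#1x#2:4@98; bids=[-] asks=[#2:2@98]
After op 3 [order #3] limit_sell(price=101, qty=3): fills=none; bids=[-] asks=[#2:2@98 #3:3@101]
After op 4 [order #4] limit_buy(price=103, qty=2): fills=#4x#2:2@98; bids=[-] asks=[#3:3@101]
After op 5 [order #5] limit_buy(price=95, qty=9): fills=none; bids=[#5:9@95] asks=[#3:3@101]
After op 6 [order #6] limit_buy(price=103, qty=3): fills=#6x#3:3@101; bids=[#5:9@95] asks=[-]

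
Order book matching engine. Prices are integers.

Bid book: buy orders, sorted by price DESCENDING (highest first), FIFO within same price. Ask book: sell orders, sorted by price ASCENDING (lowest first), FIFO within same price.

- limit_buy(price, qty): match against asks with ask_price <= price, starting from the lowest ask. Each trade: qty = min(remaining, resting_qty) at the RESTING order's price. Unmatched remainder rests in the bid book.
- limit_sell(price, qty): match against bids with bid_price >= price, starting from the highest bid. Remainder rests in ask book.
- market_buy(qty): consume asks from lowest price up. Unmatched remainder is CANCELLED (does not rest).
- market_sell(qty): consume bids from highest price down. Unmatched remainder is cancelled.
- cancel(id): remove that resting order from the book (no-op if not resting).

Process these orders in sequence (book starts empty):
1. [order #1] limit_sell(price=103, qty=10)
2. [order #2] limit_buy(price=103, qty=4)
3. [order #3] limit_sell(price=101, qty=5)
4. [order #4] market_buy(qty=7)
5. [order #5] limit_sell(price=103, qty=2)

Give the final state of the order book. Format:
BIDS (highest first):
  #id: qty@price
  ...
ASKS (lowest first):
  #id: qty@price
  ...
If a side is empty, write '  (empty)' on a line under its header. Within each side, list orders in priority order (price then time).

After op 1 [order #1] limit_sell(price=103, qty=10): fills=none; bids=[-] asks=[#1:10@103]
After op 2 [order #2] limit_buy(price=103, qty=4): fills=#2x#1:4@103; bids=[-] asks=[#1:6@103]
After op 3 [order #3] limit_sell(price=101, qty=5): fills=none; bids=[-] asks=[#3:5@101 #1:6@103]
After op 4 [order #4] market_buy(qty=7): fills=#4x#3:5@101 #4x#1:2@103; bids=[-] asks=[#1:4@103]
After op 5 [order #5] limit_sell(price=103, qty=2): fills=none; bids=[-] asks=[#1:4@103 #5:2@103]

Answer: BIDS (highest first):
  (empty)
ASKS (lowest first):
  #1: 4@103
  #5: 2@103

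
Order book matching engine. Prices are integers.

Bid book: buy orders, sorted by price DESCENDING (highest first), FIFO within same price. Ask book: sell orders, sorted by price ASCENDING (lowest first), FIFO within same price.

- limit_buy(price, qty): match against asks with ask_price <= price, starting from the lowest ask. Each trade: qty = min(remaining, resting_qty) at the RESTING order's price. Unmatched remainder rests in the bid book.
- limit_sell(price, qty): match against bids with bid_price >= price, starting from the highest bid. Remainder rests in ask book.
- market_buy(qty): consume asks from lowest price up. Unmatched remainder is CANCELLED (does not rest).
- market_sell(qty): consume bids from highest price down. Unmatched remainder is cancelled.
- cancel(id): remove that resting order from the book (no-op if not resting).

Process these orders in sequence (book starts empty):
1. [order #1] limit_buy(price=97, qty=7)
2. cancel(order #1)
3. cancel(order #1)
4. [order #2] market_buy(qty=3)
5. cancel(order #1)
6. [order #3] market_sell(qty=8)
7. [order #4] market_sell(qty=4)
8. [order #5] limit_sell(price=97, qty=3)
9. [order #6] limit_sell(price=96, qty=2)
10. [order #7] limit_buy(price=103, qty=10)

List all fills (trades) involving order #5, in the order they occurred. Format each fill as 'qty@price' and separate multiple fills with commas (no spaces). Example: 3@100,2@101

Answer: 3@97

Derivation:
After op 1 [order #1] limit_buy(price=97, qty=7): fills=none; bids=[#1:7@97] asks=[-]
After op 2 cancel(order #1): fills=none; bids=[-] asks=[-]
After op 3 cancel(order #1): fills=none; bids=[-] asks=[-]
After op 4 [order #2] market_buy(qty=3): fills=none; bids=[-] asks=[-]
After op 5 cancel(order #1): fills=none; bids=[-] asks=[-]
After op 6 [order #3] market_sell(qty=8): fills=none; bids=[-] asks=[-]
After op 7 [order #4] market_sell(qty=4): fills=none; bids=[-] asks=[-]
After op 8 [order #5] limit_sell(price=97, qty=3): fills=none; bids=[-] asks=[#5:3@97]
After op 9 [order #6] limit_sell(price=96, qty=2): fills=none; bids=[-] asks=[#6:2@96 #5:3@97]
After op 10 [order #7] limit_buy(price=103, qty=10): fills=#7x#6:2@96 #7x#5:3@97; bids=[#7:5@103] asks=[-]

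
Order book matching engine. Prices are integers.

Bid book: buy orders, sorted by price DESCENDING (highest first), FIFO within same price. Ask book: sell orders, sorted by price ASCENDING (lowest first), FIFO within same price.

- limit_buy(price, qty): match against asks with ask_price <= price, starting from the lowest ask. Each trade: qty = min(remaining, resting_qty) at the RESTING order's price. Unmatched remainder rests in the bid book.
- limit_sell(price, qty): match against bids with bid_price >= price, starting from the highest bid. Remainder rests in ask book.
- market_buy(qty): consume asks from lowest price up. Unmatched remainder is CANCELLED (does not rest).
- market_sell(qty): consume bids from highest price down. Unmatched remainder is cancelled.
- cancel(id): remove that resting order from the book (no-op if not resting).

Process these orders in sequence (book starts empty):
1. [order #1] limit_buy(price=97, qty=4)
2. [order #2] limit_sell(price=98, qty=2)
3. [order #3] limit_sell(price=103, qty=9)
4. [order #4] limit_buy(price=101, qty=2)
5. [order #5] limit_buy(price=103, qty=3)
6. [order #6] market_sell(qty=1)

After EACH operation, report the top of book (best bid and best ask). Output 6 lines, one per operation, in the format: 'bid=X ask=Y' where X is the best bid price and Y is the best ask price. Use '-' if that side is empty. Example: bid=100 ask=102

Answer: bid=97 ask=-
bid=97 ask=98
bid=97 ask=98
bid=97 ask=103
bid=97 ask=103
bid=97 ask=103

Derivation:
After op 1 [order #1] limit_buy(price=97, qty=4): fills=none; bids=[#1:4@97] asks=[-]
After op 2 [order #2] limit_sell(price=98, qty=2): fills=none; bids=[#1:4@97] asks=[#2:2@98]
After op 3 [order #3] limit_sell(price=103, qty=9): fills=none; bids=[#1:4@97] asks=[#2:2@98 #3:9@103]
After op 4 [order #4] limit_buy(price=101, qty=2): fills=#4x#2:2@98; bids=[#1:4@97] asks=[#3:9@103]
After op 5 [order #5] limit_buy(price=103, qty=3): fills=#5x#3:3@103; bids=[#1:4@97] asks=[#3:6@103]
After op 6 [order #6] market_sell(qty=1): fills=#1x#6:1@97; bids=[#1:3@97] asks=[#3:6@103]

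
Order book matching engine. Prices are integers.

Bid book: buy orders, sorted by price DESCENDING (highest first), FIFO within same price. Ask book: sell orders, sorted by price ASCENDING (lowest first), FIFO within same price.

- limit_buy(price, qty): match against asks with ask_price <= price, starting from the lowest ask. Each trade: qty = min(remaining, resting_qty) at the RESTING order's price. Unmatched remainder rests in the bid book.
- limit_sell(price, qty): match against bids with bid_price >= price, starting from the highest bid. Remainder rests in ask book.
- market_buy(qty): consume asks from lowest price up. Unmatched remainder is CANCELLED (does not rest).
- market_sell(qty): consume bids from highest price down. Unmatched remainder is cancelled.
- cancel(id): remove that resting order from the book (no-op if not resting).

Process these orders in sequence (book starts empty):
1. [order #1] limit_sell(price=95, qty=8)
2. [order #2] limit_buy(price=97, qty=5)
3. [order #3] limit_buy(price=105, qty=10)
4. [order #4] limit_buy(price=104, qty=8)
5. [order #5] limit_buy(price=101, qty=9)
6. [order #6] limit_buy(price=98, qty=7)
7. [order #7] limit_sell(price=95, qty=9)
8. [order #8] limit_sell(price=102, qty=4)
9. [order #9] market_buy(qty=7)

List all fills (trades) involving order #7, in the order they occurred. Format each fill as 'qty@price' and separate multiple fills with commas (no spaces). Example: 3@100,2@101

After op 1 [order #1] limit_sell(price=95, qty=8): fills=none; bids=[-] asks=[#1:8@95]
After op 2 [order #2] limit_buy(price=97, qty=5): fills=#2x#1:5@95; bids=[-] asks=[#1:3@95]
After op 3 [order #3] limit_buy(price=105, qty=10): fills=#3x#1:3@95; bids=[#3:7@105] asks=[-]
After op 4 [order #4] limit_buy(price=104, qty=8): fills=none; bids=[#3:7@105 #4:8@104] asks=[-]
After op 5 [order #5] limit_buy(price=101, qty=9): fills=none; bids=[#3:7@105 #4:8@104 #5:9@101] asks=[-]
After op 6 [order #6] limit_buy(price=98, qty=7): fills=none; bids=[#3:7@105 #4:8@104 #5:9@101 #6:7@98] asks=[-]
After op 7 [order #7] limit_sell(price=95, qty=9): fills=#3x#7:7@105 #4x#7:2@104; bids=[#4:6@104 #5:9@101 #6:7@98] asks=[-]
After op 8 [order #8] limit_sell(price=102, qty=4): fills=#4x#8:4@104; bids=[#4:2@104 #5:9@101 #6:7@98] asks=[-]
After op 9 [order #9] market_buy(qty=7): fills=none; bids=[#4:2@104 #5:9@101 #6:7@98] asks=[-]

Answer: 7@105,2@104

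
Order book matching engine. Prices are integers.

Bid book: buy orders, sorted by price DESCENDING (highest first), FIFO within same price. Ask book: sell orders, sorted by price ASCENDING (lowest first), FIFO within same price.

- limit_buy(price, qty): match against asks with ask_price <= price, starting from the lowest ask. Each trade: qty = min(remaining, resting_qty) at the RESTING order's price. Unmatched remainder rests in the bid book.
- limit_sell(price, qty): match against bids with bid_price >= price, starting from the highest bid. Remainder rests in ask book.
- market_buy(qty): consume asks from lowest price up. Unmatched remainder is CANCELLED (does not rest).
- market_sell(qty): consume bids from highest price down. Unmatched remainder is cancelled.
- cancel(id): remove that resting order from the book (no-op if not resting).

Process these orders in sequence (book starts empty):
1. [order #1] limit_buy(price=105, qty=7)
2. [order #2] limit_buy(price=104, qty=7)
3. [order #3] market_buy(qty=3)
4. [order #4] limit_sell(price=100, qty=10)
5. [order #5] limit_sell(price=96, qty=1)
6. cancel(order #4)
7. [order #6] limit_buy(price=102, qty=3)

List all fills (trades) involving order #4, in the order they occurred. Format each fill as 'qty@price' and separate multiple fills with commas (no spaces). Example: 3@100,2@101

After op 1 [order #1] limit_buy(price=105, qty=7): fills=none; bids=[#1:7@105] asks=[-]
After op 2 [order #2] limit_buy(price=104, qty=7): fills=none; bids=[#1:7@105 #2:7@104] asks=[-]
After op 3 [order #3] market_buy(qty=3): fills=none; bids=[#1:7@105 #2:7@104] asks=[-]
After op 4 [order #4] limit_sell(price=100, qty=10): fills=#1x#4:7@105 #2x#4:3@104; bids=[#2:4@104] asks=[-]
After op 5 [order #5] limit_sell(price=96, qty=1): fills=#2x#5:1@104; bids=[#2:3@104] asks=[-]
After op 6 cancel(order #4): fills=none; bids=[#2:3@104] asks=[-]
After op 7 [order #6] limit_buy(price=102, qty=3): fills=none; bids=[#2:3@104 #6:3@102] asks=[-]

Answer: 7@105,3@104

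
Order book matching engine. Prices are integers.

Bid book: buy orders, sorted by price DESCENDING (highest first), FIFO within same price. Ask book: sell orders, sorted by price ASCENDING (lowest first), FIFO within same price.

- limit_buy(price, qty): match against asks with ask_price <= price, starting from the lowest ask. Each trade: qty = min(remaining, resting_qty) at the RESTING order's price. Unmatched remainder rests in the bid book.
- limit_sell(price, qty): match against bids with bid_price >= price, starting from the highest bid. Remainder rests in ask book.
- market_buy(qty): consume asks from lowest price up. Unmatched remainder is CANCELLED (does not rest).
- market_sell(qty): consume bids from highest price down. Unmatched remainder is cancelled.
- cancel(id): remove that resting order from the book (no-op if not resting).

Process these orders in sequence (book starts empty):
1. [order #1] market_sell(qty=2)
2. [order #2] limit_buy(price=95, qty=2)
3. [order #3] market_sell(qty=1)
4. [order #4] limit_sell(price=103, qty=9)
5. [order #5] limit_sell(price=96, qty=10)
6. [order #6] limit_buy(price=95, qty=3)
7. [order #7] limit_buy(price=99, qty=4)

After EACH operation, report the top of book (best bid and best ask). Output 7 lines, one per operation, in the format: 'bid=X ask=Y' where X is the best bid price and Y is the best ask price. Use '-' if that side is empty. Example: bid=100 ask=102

Answer: bid=- ask=-
bid=95 ask=-
bid=95 ask=-
bid=95 ask=103
bid=95 ask=96
bid=95 ask=96
bid=95 ask=96

Derivation:
After op 1 [order #1] market_sell(qty=2): fills=none; bids=[-] asks=[-]
After op 2 [order #2] limit_buy(price=95, qty=2): fills=none; bids=[#2:2@95] asks=[-]
After op 3 [order #3] market_sell(qty=1): fills=#2x#3:1@95; bids=[#2:1@95] asks=[-]
After op 4 [order #4] limit_sell(price=103, qty=9): fills=none; bids=[#2:1@95] asks=[#4:9@103]
After op 5 [order #5] limit_sell(price=96, qty=10): fills=none; bids=[#2:1@95] asks=[#5:10@96 #4:9@103]
After op 6 [order #6] limit_buy(price=95, qty=3): fills=none; bids=[#2:1@95 #6:3@95] asks=[#5:10@96 #4:9@103]
After op 7 [order #7] limit_buy(price=99, qty=4): fills=#7x#5:4@96; bids=[#2:1@95 #6:3@95] asks=[#5:6@96 #4:9@103]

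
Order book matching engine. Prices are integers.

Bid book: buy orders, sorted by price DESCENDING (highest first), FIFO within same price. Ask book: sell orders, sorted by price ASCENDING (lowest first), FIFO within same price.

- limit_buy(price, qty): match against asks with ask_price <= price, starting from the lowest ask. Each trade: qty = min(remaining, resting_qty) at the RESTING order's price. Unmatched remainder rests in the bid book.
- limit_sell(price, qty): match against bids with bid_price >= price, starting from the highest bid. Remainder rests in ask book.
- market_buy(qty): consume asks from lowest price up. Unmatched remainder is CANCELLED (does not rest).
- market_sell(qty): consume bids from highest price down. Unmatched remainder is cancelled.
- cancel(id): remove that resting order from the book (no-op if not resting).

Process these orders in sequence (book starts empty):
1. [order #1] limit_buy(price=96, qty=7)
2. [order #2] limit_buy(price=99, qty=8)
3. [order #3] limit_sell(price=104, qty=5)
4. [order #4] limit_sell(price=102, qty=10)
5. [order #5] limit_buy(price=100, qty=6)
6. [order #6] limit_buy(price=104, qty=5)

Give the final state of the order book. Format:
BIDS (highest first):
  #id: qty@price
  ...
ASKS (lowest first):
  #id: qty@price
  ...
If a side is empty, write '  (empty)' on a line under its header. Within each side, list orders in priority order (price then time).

After op 1 [order #1] limit_buy(price=96, qty=7): fills=none; bids=[#1:7@96] asks=[-]
After op 2 [order #2] limit_buy(price=99, qty=8): fills=none; bids=[#2:8@99 #1:7@96] asks=[-]
After op 3 [order #3] limit_sell(price=104, qty=5): fills=none; bids=[#2:8@99 #1:7@96] asks=[#3:5@104]
After op 4 [order #4] limit_sell(price=102, qty=10): fills=none; bids=[#2:8@99 #1:7@96] asks=[#4:10@102 #3:5@104]
After op 5 [order #5] limit_buy(price=100, qty=6): fills=none; bids=[#5:6@100 #2:8@99 #1:7@96] asks=[#4:10@102 #3:5@104]
After op 6 [order #6] limit_buy(price=104, qty=5): fills=#6x#4:5@102; bids=[#5:6@100 #2:8@99 #1:7@96] asks=[#4:5@102 #3:5@104]

Answer: BIDS (highest first):
  #5: 6@100
  #2: 8@99
  #1: 7@96
ASKS (lowest first):
  #4: 5@102
  #3: 5@104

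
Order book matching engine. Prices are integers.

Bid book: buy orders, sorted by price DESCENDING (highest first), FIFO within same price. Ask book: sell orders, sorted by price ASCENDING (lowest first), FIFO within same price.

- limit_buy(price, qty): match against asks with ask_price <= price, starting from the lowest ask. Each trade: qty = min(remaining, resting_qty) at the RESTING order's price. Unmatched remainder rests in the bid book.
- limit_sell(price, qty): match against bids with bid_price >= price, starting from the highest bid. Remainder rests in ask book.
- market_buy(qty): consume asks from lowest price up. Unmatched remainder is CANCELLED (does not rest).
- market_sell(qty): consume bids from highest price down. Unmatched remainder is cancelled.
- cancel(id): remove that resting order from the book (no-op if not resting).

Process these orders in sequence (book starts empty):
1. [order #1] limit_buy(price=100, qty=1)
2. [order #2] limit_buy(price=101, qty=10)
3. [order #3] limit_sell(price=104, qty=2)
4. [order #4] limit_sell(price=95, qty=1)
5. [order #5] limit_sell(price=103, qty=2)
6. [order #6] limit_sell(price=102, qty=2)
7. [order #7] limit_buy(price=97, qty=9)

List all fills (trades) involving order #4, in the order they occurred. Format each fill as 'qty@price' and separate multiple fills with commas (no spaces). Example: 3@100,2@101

Answer: 1@101

Derivation:
After op 1 [order #1] limit_buy(price=100, qty=1): fills=none; bids=[#1:1@100] asks=[-]
After op 2 [order #2] limit_buy(price=101, qty=10): fills=none; bids=[#2:10@101 #1:1@100] asks=[-]
After op 3 [order #3] limit_sell(price=104, qty=2): fills=none; bids=[#2:10@101 #1:1@100] asks=[#3:2@104]
After op 4 [order #4] limit_sell(price=95, qty=1): fills=#2x#4:1@101; bids=[#2:9@101 #1:1@100] asks=[#3:2@104]
After op 5 [order #5] limit_sell(price=103, qty=2): fills=none; bids=[#2:9@101 #1:1@100] asks=[#5:2@103 #3:2@104]
After op 6 [order #6] limit_sell(price=102, qty=2): fills=none; bids=[#2:9@101 #1:1@100] asks=[#6:2@102 #5:2@103 #3:2@104]
After op 7 [order #7] limit_buy(price=97, qty=9): fills=none; bids=[#2:9@101 #1:1@100 #7:9@97] asks=[#6:2@102 #5:2@103 #3:2@104]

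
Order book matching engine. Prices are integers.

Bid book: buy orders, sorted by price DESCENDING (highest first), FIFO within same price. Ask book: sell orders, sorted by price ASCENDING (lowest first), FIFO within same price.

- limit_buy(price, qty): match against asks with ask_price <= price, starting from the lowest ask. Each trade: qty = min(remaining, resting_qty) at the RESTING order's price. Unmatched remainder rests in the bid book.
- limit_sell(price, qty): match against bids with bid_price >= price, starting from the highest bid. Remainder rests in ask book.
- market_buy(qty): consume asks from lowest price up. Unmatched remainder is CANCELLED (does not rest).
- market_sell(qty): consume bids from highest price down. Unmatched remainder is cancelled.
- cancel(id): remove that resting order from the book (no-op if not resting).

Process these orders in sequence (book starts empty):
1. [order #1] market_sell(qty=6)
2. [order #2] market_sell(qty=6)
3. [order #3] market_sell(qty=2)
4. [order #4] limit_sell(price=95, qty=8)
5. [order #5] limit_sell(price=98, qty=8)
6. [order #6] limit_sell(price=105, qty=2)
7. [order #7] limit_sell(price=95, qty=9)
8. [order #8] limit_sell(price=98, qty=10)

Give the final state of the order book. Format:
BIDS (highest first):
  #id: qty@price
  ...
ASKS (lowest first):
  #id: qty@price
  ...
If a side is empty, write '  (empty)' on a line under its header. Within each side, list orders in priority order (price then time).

Answer: BIDS (highest first):
  (empty)
ASKS (lowest first):
  #4: 8@95
  #7: 9@95
  #5: 8@98
  #8: 10@98
  #6: 2@105

Derivation:
After op 1 [order #1] market_sell(qty=6): fills=none; bids=[-] asks=[-]
After op 2 [order #2] market_sell(qty=6): fills=none; bids=[-] asks=[-]
After op 3 [order #3] market_sell(qty=2): fills=none; bids=[-] asks=[-]
After op 4 [order #4] limit_sell(price=95, qty=8): fills=none; bids=[-] asks=[#4:8@95]
After op 5 [order #5] limit_sell(price=98, qty=8): fills=none; bids=[-] asks=[#4:8@95 #5:8@98]
After op 6 [order #6] limit_sell(price=105, qty=2): fills=none; bids=[-] asks=[#4:8@95 #5:8@98 #6:2@105]
After op 7 [order #7] limit_sell(price=95, qty=9): fills=none; bids=[-] asks=[#4:8@95 #7:9@95 #5:8@98 #6:2@105]
After op 8 [order #8] limit_sell(price=98, qty=10): fills=none; bids=[-] asks=[#4:8@95 #7:9@95 #5:8@98 #8:10@98 #6:2@105]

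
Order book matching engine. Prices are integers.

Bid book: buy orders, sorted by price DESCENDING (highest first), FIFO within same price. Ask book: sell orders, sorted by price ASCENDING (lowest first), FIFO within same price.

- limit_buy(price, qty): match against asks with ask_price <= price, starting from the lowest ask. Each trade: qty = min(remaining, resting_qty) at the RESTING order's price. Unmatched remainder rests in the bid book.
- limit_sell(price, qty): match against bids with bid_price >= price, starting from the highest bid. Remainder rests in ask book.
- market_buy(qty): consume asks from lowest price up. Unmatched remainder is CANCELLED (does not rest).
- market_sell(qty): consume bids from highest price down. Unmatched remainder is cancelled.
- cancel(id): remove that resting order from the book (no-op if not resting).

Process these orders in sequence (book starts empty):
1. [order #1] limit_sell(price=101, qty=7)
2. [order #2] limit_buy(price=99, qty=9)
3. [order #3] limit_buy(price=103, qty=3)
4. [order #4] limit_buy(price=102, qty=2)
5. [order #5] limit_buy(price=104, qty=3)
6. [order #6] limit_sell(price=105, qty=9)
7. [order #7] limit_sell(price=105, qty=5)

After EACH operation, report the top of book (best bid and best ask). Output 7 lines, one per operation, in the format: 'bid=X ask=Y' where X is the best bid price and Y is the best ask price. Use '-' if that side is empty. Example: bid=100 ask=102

After op 1 [order #1] limit_sell(price=101, qty=7): fills=none; bids=[-] asks=[#1:7@101]
After op 2 [order #2] limit_buy(price=99, qty=9): fills=none; bids=[#2:9@99] asks=[#1:7@101]
After op 3 [order #3] limit_buy(price=103, qty=3): fills=#3x#1:3@101; bids=[#2:9@99] asks=[#1:4@101]
After op 4 [order #4] limit_buy(price=102, qty=2): fills=#4x#1:2@101; bids=[#2:9@99] asks=[#1:2@101]
After op 5 [order #5] limit_buy(price=104, qty=3): fills=#5x#1:2@101; bids=[#5:1@104 #2:9@99] asks=[-]
After op 6 [order #6] limit_sell(price=105, qty=9): fills=none; bids=[#5:1@104 #2:9@99] asks=[#6:9@105]
After op 7 [order #7] limit_sell(price=105, qty=5): fills=none; bids=[#5:1@104 #2:9@99] asks=[#6:9@105 #7:5@105]

Answer: bid=- ask=101
bid=99 ask=101
bid=99 ask=101
bid=99 ask=101
bid=104 ask=-
bid=104 ask=105
bid=104 ask=105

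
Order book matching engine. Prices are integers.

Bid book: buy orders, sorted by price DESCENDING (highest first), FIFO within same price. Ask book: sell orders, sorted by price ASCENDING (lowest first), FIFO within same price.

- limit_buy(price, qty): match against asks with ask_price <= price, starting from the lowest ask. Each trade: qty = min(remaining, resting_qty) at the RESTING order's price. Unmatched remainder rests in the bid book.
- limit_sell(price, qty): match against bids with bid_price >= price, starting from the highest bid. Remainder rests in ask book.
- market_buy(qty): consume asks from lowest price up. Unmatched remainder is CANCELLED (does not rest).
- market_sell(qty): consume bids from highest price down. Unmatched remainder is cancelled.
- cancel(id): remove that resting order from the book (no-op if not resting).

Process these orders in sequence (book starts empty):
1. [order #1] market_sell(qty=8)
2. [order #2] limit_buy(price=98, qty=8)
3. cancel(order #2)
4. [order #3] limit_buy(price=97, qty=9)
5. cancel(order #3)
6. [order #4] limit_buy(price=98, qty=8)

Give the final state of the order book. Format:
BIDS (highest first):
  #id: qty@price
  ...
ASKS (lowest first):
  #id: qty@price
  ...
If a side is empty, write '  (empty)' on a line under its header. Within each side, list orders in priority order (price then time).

After op 1 [order #1] market_sell(qty=8): fills=none; bids=[-] asks=[-]
After op 2 [order #2] limit_buy(price=98, qty=8): fills=none; bids=[#2:8@98] asks=[-]
After op 3 cancel(order #2): fills=none; bids=[-] asks=[-]
After op 4 [order #3] limit_buy(price=97, qty=9): fills=none; bids=[#3:9@97] asks=[-]
After op 5 cancel(order #3): fills=none; bids=[-] asks=[-]
After op 6 [order #4] limit_buy(price=98, qty=8): fills=none; bids=[#4:8@98] asks=[-]

Answer: BIDS (highest first):
  #4: 8@98
ASKS (lowest first):
  (empty)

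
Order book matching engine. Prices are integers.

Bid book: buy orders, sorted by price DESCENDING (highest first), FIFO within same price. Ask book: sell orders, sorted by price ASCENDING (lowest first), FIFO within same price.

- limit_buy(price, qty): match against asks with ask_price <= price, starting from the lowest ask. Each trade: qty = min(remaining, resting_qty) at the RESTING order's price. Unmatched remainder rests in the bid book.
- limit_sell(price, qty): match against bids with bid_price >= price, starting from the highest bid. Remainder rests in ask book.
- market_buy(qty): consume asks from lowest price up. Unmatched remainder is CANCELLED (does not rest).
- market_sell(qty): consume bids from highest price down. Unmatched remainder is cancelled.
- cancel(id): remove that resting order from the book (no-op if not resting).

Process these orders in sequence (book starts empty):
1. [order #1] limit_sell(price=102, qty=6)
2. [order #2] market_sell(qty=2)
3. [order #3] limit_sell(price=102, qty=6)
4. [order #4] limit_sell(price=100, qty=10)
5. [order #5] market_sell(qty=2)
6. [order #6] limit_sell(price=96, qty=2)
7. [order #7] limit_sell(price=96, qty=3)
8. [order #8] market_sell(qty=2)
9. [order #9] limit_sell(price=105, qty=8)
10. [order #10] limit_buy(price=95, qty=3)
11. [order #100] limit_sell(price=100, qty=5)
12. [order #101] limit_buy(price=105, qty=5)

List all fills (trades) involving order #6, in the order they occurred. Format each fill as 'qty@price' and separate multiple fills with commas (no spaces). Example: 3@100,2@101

After op 1 [order #1] limit_sell(price=102, qty=6): fills=none; bids=[-] asks=[#1:6@102]
After op 2 [order #2] market_sell(qty=2): fills=none; bids=[-] asks=[#1:6@102]
After op 3 [order #3] limit_sell(price=102, qty=6): fills=none; bids=[-] asks=[#1:6@102 #3:6@102]
After op 4 [order #4] limit_sell(price=100, qty=10): fills=none; bids=[-] asks=[#4:10@100 #1:6@102 #3:6@102]
After op 5 [order #5] market_sell(qty=2): fills=none; bids=[-] asks=[#4:10@100 #1:6@102 #3:6@102]
After op 6 [order #6] limit_sell(price=96, qty=2): fills=none; bids=[-] asks=[#6:2@96 #4:10@100 #1:6@102 #3:6@102]
After op 7 [order #7] limit_sell(price=96, qty=3): fills=none; bids=[-] asks=[#6:2@96 #7:3@96 #4:10@100 #1:6@102 #3:6@102]
After op 8 [order #8] market_sell(qty=2): fills=none; bids=[-] asks=[#6:2@96 #7:3@96 #4:10@100 #1:6@102 #3:6@102]
After op 9 [order #9] limit_sell(price=105, qty=8): fills=none; bids=[-] asks=[#6:2@96 #7:3@96 #4:10@100 #1:6@102 #3:6@102 #9:8@105]
After op 10 [order #10] limit_buy(price=95, qty=3): fills=none; bids=[#10:3@95] asks=[#6:2@96 #7:3@96 #4:10@100 #1:6@102 #3:6@102 #9:8@105]
After op 11 [order #100] limit_sell(price=100, qty=5): fills=none; bids=[#10:3@95] asks=[#6:2@96 #7:3@96 #4:10@100 #100:5@100 #1:6@102 #3:6@102 #9:8@105]
After op 12 [order #101] limit_buy(price=105, qty=5): fills=#101x#6:2@96 #101x#7:3@96; bids=[#10:3@95] asks=[#4:10@100 #100:5@100 #1:6@102 #3:6@102 #9:8@105]

Answer: 2@96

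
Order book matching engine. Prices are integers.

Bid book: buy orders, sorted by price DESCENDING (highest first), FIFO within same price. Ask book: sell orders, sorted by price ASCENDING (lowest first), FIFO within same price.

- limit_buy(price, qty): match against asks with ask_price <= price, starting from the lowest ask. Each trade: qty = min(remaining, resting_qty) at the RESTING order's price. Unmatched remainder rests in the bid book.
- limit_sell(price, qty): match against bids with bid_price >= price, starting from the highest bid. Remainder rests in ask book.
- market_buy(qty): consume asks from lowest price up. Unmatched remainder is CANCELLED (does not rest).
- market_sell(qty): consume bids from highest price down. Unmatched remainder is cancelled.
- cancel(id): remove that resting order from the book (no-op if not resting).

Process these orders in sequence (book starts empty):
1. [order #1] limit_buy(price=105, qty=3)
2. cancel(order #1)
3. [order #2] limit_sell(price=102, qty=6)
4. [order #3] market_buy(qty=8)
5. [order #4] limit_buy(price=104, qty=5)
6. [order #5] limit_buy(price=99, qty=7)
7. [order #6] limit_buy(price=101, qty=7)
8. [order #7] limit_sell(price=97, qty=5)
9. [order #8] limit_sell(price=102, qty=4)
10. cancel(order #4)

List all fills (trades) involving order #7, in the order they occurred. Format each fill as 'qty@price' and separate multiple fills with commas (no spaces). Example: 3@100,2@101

After op 1 [order #1] limit_buy(price=105, qty=3): fills=none; bids=[#1:3@105] asks=[-]
After op 2 cancel(order #1): fills=none; bids=[-] asks=[-]
After op 3 [order #2] limit_sell(price=102, qty=6): fills=none; bids=[-] asks=[#2:6@102]
After op 4 [order #3] market_buy(qty=8): fills=#3x#2:6@102; bids=[-] asks=[-]
After op 5 [order #4] limit_buy(price=104, qty=5): fills=none; bids=[#4:5@104] asks=[-]
After op 6 [order #5] limit_buy(price=99, qty=7): fills=none; bids=[#4:5@104 #5:7@99] asks=[-]
After op 7 [order #6] limit_buy(price=101, qty=7): fills=none; bids=[#4:5@104 #6:7@101 #5:7@99] asks=[-]
After op 8 [order #7] limit_sell(price=97, qty=5): fills=#4x#7:5@104; bids=[#6:7@101 #5:7@99] asks=[-]
After op 9 [order #8] limit_sell(price=102, qty=4): fills=none; bids=[#6:7@101 #5:7@99] asks=[#8:4@102]
After op 10 cancel(order #4): fills=none; bids=[#6:7@101 #5:7@99] asks=[#8:4@102]

Answer: 5@104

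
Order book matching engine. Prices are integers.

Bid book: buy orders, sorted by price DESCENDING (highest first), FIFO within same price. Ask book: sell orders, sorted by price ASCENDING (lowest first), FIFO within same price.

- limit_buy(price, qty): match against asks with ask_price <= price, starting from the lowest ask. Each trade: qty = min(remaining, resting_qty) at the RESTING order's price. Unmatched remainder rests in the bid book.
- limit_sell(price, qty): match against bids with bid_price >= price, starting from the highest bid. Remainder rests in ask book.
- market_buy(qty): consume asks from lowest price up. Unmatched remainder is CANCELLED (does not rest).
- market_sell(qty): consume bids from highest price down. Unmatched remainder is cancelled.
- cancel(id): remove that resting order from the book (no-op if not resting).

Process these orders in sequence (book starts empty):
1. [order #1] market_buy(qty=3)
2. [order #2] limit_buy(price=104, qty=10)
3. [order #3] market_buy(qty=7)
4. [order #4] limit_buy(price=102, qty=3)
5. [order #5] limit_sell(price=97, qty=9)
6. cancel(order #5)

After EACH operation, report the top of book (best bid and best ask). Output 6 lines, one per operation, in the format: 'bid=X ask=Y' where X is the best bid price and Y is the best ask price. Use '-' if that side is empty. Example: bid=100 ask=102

Answer: bid=- ask=-
bid=104 ask=-
bid=104 ask=-
bid=104 ask=-
bid=104 ask=-
bid=104 ask=-

Derivation:
After op 1 [order #1] market_buy(qty=3): fills=none; bids=[-] asks=[-]
After op 2 [order #2] limit_buy(price=104, qty=10): fills=none; bids=[#2:10@104] asks=[-]
After op 3 [order #3] market_buy(qty=7): fills=none; bids=[#2:10@104] asks=[-]
After op 4 [order #4] limit_buy(price=102, qty=3): fills=none; bids=[#2:10@104 #4:3@102] asks=[-]
After op 5 [order #5] limit_sell(price=97, qty=9): fills=#2x#5:9@104; bids=[#2:1@104 #4:3@102] asks=[-]
After op 6 cancel(order #5): fills=none; bids=[#2:1@104 #4:3@102] asks=[-]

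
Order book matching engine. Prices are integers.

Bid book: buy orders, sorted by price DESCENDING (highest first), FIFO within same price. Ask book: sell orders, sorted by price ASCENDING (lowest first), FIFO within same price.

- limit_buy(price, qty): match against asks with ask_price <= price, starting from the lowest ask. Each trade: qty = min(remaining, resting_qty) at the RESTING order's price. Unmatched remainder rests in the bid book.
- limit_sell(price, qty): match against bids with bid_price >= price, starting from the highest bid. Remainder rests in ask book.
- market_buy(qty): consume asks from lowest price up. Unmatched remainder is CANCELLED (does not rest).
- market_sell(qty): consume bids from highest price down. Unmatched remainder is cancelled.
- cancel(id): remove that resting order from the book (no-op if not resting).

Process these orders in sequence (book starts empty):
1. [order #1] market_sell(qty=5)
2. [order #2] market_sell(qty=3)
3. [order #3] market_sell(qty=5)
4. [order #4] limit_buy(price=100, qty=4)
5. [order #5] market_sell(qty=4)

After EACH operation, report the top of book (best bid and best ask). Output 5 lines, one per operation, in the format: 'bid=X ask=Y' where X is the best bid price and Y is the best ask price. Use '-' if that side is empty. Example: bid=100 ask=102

Answer: bid=- ask=-
bid=- ask=-
bid=- ask=-
bid=100 ask=-
bid=- ask=-

Derivation:
After op 1 [order #1] market_sell(qty=5): fills=none; bids=[-] asks=[-]
After op 2 [order #2] market_sell(qty=3): fills=none; bids=[-] asks=[-]
After op 3 [order #3] market_sell(qty=5): fills=none; bids=[-] asks=[-]
After op 4 [order #4] limit_buy(price=100, qty=4): fills=none; bids=[#4:4@100] asks=[-]
After op 5 [order #5] market_sell(qty=4): fills=#4x#5:4@100; bids=[-] asks=[-]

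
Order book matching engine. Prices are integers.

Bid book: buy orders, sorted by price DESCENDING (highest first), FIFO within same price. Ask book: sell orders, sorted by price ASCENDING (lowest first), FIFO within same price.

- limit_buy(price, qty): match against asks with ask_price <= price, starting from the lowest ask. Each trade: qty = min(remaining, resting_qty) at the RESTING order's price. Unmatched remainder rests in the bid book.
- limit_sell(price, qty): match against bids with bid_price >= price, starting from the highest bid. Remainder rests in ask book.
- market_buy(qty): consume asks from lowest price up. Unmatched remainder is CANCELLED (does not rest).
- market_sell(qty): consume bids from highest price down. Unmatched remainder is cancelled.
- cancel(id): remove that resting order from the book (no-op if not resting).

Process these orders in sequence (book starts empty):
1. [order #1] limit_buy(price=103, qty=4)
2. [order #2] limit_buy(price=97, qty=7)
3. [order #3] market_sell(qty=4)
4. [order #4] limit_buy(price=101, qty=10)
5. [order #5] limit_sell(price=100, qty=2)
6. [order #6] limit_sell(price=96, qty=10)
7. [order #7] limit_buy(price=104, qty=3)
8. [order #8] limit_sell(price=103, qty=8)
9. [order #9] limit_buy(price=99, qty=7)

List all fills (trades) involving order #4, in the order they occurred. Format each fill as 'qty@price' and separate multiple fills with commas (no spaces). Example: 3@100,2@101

Answer: 2@101,8@101

Derivation:
After op 1 [order #1] limit_buy(price=103, qty=4): fills=none; bids=[#1:4@103] asks=[-]
After op 2 [order #2] limit_buy(price=97, qty=7): fills=none; bids=[#1:4@103 #2:7@97] asks=[-]
After op 3 [order #3] market_sell(qty=4): fills=#1x#3:4@103; bids=[#2:7@97] asks=[-]
After op 4 [order #4] limit_buy(price=101, qty=10): fills=none; bids=[#4:10@101 #2:7@97] asks=[-]
After op 5 [order #5] limit_sell(price=100, qty=2): fills=#4x#5:2@101; bids=[#4:8@101 #2:7@97] asks=[-]
After op 6 [order #6] limit_sell(price=96, qty=10): fills=#4x#6:8@101 #2x#6:2@97; bids=[#2:5@97] asks=[-]
After op 7 [order #7] limit_buy(price=104, qty=3): fills=none; bids=[#7:3@104 #2:5@97] asks=[-]
After op 8 [order #8] limit_sell(price=103, qty=8): fills=#7x#8:3@104; bids=[#2:5@97] asks=[#8:5@103]
After op 9 [order #9] limit_buy(price=99, qty=7): fills=none; bids=[#9:7@99 #2:5@97] asks=[#8:5@103]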